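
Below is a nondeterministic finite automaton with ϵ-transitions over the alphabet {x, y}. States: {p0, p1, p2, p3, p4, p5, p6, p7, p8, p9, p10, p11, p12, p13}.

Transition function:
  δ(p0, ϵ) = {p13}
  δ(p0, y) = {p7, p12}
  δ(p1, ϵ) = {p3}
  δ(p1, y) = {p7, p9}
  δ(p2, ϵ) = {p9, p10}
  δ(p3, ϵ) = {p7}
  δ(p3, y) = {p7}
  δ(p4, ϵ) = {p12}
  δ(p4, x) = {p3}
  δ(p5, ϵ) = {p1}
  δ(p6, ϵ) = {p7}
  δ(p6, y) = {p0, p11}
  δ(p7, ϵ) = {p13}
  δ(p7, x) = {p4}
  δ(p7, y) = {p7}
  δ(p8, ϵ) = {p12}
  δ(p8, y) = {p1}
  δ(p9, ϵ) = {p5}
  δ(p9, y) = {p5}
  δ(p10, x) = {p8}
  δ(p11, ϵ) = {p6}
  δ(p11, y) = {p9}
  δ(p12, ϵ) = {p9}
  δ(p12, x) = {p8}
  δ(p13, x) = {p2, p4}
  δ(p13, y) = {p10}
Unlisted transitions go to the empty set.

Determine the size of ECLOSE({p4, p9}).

8

Start with {p4, p9}.
From p4 via ϵ: add p12.
From p9 via ϵ: add p5.
From p5 via ϵ: add p1.
From p1 via ϵ: add p3.
From p3 via ϵ: add p7.
From p7 via ϵ: add p13.
ϵ-closure = {p1, p3, p4, p5, p7, p9, p12, p13}, which has 8 states.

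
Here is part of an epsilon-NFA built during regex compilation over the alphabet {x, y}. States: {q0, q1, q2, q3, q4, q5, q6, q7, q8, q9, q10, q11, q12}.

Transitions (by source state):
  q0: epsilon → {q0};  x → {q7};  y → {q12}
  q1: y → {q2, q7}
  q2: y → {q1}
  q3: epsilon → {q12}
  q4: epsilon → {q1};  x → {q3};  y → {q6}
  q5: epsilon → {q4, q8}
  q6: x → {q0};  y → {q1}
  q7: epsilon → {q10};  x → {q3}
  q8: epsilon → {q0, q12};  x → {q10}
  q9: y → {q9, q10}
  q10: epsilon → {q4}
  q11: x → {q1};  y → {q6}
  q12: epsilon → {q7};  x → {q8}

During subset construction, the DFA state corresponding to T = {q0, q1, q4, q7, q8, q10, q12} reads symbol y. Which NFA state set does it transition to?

q0 on y → {q12}.
q1 on y → {q2, q7}.
q4 on y → {q6}.
No y-transition from q7, q8, q10, q12.
Union after reading y: {q2, q6, q7, q12}.
Now take the epsilon-closure:
From q7 via epsilon: add q10.
From q10 via epsilon: add q4.
From q4 via epsilon: add q1.
No new states can be added; the closed set is {q1, q2, q4, q6, q7, q10, q12}.

{q1, q2, q4, q6, q7, q10, q12}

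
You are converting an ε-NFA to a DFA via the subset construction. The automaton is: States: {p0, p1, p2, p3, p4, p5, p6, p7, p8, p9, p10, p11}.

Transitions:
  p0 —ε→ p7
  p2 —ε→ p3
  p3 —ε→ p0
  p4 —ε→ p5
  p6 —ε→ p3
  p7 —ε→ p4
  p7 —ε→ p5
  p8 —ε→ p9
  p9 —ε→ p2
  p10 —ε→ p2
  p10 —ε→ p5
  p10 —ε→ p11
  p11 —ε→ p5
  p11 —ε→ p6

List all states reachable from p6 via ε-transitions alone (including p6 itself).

Start with {p6}.
From p6 via ε: add p3.
From p3 via ε: add p0.
From p0 via ε: add p7.
From p7 via ε: add p4, p5.
No new states can be added; the closed set is {p0, p3, p4, p5, p6, p7}.

{p0, p3, p4, p5, p6, p7}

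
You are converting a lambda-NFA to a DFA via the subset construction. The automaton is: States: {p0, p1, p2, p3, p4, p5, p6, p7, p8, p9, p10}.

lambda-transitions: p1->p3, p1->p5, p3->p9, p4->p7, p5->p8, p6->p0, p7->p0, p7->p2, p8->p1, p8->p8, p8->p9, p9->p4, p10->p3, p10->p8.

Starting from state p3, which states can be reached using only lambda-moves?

Start with {p3}.
From p3 via lambda: add p9.
From p9 via lambda: add p4.
From p4 via lambda: add p7.
From p7 via lambda: add p0, p2.
No new states can be added; the closed set is {p0, p2, p3, p4, p7, p9}.

{p0, p2, p3, p4, p7, p9}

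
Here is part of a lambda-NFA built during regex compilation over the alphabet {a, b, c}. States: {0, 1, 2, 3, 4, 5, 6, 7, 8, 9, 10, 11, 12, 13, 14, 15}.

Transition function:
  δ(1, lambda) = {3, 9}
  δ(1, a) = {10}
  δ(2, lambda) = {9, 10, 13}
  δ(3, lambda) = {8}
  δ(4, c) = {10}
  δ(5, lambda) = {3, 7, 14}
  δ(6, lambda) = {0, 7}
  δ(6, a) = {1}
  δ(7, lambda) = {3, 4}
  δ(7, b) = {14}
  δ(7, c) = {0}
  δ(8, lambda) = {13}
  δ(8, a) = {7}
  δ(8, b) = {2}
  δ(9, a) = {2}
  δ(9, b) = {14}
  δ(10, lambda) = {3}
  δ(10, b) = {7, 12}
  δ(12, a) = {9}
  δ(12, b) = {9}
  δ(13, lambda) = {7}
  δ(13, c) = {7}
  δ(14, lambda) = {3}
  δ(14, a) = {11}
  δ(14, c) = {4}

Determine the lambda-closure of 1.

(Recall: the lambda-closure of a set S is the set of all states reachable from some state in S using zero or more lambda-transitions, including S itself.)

{1, 3, 4, 7, 8, 9, 13}

Start with {1}.
From 1 via lambda: add 3, 9.
From 3 via lambda: add 8.
From 8 via lambda: add 13.
From 13 via lambda: add 7.
From 7 via lambda: add 4.
No new states can be added; the closed set is {1, 3, 4, 7, 8, 9, 13}.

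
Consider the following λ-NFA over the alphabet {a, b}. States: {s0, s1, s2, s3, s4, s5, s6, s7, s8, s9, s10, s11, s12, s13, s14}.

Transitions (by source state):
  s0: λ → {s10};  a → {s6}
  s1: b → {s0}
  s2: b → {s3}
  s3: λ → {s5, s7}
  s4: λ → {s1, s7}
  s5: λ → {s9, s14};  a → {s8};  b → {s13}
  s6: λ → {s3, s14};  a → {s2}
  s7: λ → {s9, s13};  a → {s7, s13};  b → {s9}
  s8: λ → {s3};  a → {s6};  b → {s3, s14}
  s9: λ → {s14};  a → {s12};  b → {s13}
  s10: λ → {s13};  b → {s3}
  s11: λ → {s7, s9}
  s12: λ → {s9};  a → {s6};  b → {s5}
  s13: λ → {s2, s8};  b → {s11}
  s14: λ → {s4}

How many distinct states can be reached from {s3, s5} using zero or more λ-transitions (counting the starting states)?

Start with {s3, s5}.
From s3 via λ: add s7.
From s5 via λ: add s9, s14.
From s7 via λ: add s13.
From s14 via λ: add s4.
From s4 via λ: add s1.
From s13 via λ: add s2, s8.
λ-closure = {s1, s2, s3, s4, s5, s7, s8, s9, s13, s14}, which has 10 states.

10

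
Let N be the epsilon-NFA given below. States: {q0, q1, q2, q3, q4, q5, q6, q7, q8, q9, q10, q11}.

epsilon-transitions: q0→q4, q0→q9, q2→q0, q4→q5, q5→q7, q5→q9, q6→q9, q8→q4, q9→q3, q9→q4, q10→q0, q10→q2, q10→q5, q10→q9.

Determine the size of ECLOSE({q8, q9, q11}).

Start with {q8, q9, q11}.
From q8 via epsilon: add q4.
From q9 via epsilon: add q3.
From q4 via epsilon: add q5.
From q5 via epsilon: add q7.
epsilon-closure = {q3, q4, q5, q7, q8, q9, q11}, which has 7 states.

7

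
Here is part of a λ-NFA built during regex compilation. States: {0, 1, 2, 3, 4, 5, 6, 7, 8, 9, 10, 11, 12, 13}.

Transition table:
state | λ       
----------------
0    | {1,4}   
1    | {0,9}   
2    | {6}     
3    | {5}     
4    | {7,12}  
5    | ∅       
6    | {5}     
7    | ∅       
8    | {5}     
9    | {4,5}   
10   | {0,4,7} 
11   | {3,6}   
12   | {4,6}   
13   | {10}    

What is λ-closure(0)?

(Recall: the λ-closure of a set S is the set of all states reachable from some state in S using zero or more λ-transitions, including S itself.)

{0, 1, 4, 5, 6, 7, 9, 12}

Start with {0}.
From 0 via λ: add 1, 4.
From 1 via λ: add 9.
From 4 via λ: add 7, 12.
From 9 via λ: add 5.
From 12 via λ: add 6.
No new states can be added; the closed set is {0, 1, 4, 5, 6, 7, 9, 12}.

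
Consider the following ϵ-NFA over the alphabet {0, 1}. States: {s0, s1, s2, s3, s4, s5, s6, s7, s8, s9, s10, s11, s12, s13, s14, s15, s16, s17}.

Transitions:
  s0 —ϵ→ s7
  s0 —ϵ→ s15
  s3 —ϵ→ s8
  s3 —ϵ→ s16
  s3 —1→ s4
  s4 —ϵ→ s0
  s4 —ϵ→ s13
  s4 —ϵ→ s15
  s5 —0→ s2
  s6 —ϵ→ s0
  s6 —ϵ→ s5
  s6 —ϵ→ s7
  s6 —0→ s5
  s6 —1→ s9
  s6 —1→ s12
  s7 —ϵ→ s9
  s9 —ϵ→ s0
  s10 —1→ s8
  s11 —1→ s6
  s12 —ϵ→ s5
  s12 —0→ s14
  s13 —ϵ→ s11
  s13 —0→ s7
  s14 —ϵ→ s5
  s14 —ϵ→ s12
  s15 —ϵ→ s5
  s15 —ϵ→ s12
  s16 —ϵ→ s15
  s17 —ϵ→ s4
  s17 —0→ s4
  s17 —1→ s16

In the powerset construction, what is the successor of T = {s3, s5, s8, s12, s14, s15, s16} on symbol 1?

{s0, s4, s5, s7, s9, s11, s12, s13, s15}

s3 on 1 → {s4}.
No 1-transition from s5, s8, s12, s14, s15, s16.
Union after reading 1: {s4}.
Now take the ϵ-closure:
From s4 via ϵ: add s0, s13, s15.
From s0 via ϵ: add s7.
From s13 via ϵ: add s11.
From s15 via ϵ: add s5, s12.
From s7 via ϵ: add s9.
No new states can be added; the closed set is {s0, s4, s5, s7, s9, s11, s12, s13, s15}.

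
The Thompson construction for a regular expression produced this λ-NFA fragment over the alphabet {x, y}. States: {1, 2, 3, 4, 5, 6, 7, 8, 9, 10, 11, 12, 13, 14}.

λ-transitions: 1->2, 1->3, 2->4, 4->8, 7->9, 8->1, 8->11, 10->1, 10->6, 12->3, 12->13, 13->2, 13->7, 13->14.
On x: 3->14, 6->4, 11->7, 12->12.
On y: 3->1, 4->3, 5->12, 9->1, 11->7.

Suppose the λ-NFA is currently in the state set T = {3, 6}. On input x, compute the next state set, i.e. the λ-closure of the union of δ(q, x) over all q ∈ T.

3 on x → {14}.
6 on x → {4}.
Union after reading x: {4, 14}.
Now take the λ-closure:
From 4 via λ: add 8.
From 8 via λ: add 1, 11.
From 1 via λ: add 2, 3.
No new states can be added; the closed set is {1, 2, 3, 4, 8, 11, 14}.

{1, 2, 3, 4, 8, 11, 14}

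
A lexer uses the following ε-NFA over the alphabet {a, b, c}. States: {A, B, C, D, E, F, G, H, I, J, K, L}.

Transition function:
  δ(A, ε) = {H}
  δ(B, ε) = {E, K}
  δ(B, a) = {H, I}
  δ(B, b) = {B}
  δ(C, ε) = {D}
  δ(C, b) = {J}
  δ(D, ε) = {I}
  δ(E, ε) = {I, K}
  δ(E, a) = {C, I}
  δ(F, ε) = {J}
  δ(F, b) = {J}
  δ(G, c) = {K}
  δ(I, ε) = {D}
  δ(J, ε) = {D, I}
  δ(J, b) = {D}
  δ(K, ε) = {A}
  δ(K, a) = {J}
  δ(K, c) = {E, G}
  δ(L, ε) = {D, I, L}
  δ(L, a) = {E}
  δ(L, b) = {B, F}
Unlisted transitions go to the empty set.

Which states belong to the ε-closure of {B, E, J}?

{A, B, D, E, H, I, J, K}

Start with {B, E, J}.
From B via ε: add K.
From E via ε: add I.
From J via ε: add D.
From K via ε: add A.
From A via ε: add H.
No new states can be added; the closed set is {A, B, D, E, H, I, J, K}.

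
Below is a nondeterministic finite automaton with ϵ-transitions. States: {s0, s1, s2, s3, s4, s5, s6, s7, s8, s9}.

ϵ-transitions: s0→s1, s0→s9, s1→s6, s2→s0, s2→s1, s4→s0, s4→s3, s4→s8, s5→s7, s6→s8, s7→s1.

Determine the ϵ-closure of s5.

Start with {s5}.
From s5 via ϵ: add s7.
From s7 via ϵ: add s1.
From s1 via ϵ: add s6.
From s6 via ϵ: add s8.
No new states can be added; the closed set is {s1, s5, s6, s7, s8}.

{s1, s5, s6, s7, s8}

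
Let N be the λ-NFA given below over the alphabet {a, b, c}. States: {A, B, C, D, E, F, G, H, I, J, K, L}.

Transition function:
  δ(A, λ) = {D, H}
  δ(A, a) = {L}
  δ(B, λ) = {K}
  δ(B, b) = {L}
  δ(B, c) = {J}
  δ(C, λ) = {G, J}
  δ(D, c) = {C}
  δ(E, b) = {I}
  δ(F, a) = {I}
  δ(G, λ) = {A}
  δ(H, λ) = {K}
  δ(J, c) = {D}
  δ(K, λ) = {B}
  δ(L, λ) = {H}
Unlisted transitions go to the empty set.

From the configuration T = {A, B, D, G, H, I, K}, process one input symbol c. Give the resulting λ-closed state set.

{A, B, C, D, G, H, J, K}

B on c → {J}.
D on c → {C}.
No c-transition from A, G, H, I, K.
Union after reading c: {C, J}.
Now take the λ-closure:
From C via λ: add G.
From G via λ: add A.
From A via λ: add D, H.
From H via λ: add K.
From K via λ: add B.
No new states can be added; the closed set is {A, B, C, D, G, H, J, K}.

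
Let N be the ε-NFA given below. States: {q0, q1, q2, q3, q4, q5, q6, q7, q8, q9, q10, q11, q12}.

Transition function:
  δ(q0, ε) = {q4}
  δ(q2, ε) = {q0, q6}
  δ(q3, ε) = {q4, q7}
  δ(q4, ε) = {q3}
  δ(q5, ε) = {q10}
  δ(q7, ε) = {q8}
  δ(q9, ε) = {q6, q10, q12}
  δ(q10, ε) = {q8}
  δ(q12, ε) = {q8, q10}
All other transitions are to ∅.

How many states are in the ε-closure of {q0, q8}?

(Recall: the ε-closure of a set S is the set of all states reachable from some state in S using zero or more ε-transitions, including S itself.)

Start with {q0, q8}.
From q0 via ε: add q4.
From q4 via ε: add q3.
From q3 via ε: add q7.
ε-closure = {q0, q3, q4, q7, q8}, which has 5 states.

5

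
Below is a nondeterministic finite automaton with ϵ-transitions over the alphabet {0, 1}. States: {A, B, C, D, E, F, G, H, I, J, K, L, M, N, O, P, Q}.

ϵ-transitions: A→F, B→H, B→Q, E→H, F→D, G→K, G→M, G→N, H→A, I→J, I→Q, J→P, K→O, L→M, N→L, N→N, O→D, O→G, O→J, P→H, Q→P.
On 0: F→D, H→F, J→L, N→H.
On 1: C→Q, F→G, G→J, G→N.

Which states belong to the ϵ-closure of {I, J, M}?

Start with {I, J, M}.
From I via ϵ: add Q.
From J via ϵ: add P.
From P via ϵ: add H.
From H via ϵ: add A.
From A via ϵ: add F.
From F via ϵ: add D.
No new states can be added; the closed set is {A, D, F, H, I, J, M, P, Q}.

{A, D, F, H, I, J, M, P, Q}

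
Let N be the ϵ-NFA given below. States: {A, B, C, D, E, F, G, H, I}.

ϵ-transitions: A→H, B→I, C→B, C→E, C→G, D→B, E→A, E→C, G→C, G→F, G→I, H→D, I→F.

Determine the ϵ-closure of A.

Start with {A}.
From A via ϵ: add H.
From H via ϵ: add D.
From D via ϵ: add B.
From B via ϵ: add I.
From I via ϵ: add F.
No new states can be added; the closed set is {A, B, D, F, H, I}.

{A, B, D, F, H, I}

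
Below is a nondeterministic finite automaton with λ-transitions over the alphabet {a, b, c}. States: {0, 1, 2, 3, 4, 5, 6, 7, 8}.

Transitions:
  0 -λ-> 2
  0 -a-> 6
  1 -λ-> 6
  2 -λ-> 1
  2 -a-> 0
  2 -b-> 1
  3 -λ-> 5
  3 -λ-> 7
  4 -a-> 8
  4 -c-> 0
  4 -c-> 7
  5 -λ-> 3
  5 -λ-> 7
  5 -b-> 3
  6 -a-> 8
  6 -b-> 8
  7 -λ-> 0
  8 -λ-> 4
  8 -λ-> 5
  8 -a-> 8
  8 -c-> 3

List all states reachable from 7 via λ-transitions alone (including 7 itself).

{0, 1, 2, 6, 7}

Start with {7}.
From 7 via λ: add 0.
From 0 via λ: add 2.
From 2 via λ: add 1.
From 1 via λ: add 6.
No new states can be added; the closed set is {0, 1, 2, 6, 7}.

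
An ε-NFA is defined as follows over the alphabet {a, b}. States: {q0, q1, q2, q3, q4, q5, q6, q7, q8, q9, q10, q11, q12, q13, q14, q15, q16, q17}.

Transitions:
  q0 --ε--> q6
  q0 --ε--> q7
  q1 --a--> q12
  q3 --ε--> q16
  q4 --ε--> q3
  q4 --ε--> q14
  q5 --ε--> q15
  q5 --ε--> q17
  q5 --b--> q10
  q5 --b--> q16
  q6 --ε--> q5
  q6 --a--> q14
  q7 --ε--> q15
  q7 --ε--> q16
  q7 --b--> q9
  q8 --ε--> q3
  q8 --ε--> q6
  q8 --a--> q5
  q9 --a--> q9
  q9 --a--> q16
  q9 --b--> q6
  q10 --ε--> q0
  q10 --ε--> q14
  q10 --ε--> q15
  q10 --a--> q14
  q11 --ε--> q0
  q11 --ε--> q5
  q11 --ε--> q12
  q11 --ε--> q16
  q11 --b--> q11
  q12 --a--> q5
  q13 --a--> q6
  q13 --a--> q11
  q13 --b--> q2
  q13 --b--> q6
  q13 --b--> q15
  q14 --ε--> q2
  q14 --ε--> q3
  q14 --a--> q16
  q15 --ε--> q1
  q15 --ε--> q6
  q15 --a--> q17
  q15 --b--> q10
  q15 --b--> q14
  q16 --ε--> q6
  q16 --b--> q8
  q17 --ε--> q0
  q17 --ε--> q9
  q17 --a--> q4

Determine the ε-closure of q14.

{q0, q1, q2, q3, q5, q6, q7, q9, q14, q15, q16, q17}

Start with {q14}.
From q14 via ε: add q2, q3.
From q3 via ε: add q16.
From q16 via ε: add q6.
From q6 via ε: add q5.
From q5 via ε: add q15, q17.
From q15 via ε: add q1.
From q17 via ε: add q0, q9.
From q0 via ε: add q7.
No new states can be added; the closed set is {q0, q1, q2, q3, q5, q6, q7, q9, q14, q15, q16, q17}.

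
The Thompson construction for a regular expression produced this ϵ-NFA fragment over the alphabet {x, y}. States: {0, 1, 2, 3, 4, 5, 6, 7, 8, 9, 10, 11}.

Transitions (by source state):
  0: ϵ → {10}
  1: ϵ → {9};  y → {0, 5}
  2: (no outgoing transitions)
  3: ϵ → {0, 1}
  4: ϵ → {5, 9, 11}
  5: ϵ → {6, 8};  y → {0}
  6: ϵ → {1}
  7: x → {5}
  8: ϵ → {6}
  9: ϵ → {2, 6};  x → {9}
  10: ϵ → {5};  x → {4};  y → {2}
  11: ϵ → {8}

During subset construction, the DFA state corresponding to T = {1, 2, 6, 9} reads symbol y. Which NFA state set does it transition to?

{0, 1, 2, 5, 6, 8, 9, 10}

1 on y → {0, 5}.
No y-transition from 2, 6, 9.
Union after reading y: {0, 5}.
Now take the ϵ-closure:
From 0 via ϵ: add 10.
From 5 via ϵ: add 6, 8.
From 6 via ϵ: add 1.
From 1 via ϵ: add 9.
From 9 via ϵ: add 2.
No new states can be added; the closed set is {0, 1, 2, 5, 6, 8, 9, 10}.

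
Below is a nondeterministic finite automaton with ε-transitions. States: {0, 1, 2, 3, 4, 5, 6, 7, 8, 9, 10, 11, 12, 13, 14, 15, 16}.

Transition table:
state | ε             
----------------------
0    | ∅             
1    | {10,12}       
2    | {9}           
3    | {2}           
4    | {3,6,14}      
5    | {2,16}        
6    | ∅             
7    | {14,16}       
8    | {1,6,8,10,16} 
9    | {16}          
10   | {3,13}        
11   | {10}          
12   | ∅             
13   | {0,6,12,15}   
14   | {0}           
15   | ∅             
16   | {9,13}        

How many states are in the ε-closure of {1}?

Start with {1}.
From 1 via ε: add 10, 12.
From 10 via ε: add 3, 13.
From 3 via ε: add 2.
From 13 via ε: add 0, 6, 15.
From 2 via ε: add 9.
From 9 via ε: add 16.
ε-closure = {0, 1, 2, 3, 6, 9, 10, 12, 13, 15, 16}, which has 11 states.

11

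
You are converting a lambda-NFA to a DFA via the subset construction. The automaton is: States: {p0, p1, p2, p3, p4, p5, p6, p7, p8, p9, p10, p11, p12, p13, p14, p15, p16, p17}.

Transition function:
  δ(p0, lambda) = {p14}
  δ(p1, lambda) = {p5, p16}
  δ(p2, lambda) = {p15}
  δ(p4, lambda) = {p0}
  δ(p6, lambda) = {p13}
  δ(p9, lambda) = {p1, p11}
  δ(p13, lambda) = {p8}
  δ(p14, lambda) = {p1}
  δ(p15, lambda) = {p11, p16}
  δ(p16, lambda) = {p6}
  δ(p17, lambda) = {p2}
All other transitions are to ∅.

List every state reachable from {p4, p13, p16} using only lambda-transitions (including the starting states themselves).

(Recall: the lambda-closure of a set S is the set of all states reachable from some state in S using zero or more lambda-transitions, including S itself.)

{p0, p1, p4, p5, p6, p8, p13, p14, p16}

Start with {p4, p13, p16}.
From p4 via lambda: add p0.
From p13 via lambda: add p8.
From p16 via lambda: add p6.
From p0 via lambda: add p14.
From p14 via lambda: add p1.
From p1 via lambda: add p5.
No new states can be added; the closed set is {p0, p1, p4, p5, p6, p8, p13, p14, p16}.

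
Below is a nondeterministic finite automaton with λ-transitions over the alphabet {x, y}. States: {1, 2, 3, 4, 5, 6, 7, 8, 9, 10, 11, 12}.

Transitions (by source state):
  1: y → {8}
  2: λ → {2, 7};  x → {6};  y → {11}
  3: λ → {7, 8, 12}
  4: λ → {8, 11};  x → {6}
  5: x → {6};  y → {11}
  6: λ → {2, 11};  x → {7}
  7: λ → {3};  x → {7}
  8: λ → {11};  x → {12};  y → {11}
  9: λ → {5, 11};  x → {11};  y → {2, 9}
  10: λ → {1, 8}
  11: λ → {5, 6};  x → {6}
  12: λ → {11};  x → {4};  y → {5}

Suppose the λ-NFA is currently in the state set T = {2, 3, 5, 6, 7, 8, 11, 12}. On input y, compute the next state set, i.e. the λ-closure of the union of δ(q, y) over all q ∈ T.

{2, 3, 5, 6, 7, 8, 11, 12}

2 on y → {11}.
5 on y → {11}.
8 on y → {11}.
12 on y → {5}.
No y-transition from 3, 6, 7, 11.
Union after reading y: {5, 11}.
Now take the λ-closure:
From 11 via λ: add 6.
From 6 via λ: add 2.
From 2 via λ: add 7.
From 7 via λ: add 3.
From 3 via λ: add 8, 12.
No new states can be added; the closed set is {2, 3, 5, 6, 7, 8, 11, 12}.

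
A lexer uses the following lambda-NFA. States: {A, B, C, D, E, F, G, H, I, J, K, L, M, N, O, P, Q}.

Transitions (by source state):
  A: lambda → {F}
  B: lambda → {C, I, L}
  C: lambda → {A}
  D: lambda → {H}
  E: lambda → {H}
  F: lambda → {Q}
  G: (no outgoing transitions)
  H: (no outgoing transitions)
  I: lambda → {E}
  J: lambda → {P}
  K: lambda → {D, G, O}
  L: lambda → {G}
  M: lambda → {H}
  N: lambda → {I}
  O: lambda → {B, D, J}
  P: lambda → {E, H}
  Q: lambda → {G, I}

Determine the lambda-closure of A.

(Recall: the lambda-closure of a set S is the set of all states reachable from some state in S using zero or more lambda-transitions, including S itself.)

Start with {A}.
From A via lambda: add F.
From F via lambda: add Q.
From Q via lambda: add G, I.
From I via lambda: add E.
From E via lambda: add H.
No new states can be added; the closed set is {A, E, F, G, H, I, Q}.

{A, E, F, G, H, I, Q}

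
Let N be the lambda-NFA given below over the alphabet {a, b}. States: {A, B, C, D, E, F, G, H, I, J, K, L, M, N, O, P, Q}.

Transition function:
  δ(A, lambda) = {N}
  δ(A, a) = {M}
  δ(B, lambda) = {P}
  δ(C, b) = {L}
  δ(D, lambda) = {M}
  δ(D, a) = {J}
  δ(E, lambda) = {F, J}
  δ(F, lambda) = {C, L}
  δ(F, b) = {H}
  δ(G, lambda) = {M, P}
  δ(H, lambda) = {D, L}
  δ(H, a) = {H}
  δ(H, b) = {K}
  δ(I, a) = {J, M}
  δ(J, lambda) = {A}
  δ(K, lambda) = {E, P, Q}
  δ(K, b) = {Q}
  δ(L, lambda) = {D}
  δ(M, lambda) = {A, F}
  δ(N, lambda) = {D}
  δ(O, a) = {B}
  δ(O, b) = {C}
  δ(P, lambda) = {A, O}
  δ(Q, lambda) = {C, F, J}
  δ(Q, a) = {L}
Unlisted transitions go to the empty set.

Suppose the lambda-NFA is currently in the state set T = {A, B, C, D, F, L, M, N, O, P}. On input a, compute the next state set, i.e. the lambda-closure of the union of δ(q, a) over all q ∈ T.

{A, B, C, D, F, J, L, M, N, O, P}

A on a → {M}.
D on a → {J}.
O on a → {B}.
No a-transition from B, C, F, L, M, N, P.
Union after reading a: {B, J, M}.
Now take the lambda-closure:
From B via lambda: add P.
From J via lambda: add A.
From M via lambda: add F.
From A via lambda: add N.
From F via lambda: add C, L.
From P via lambda: add O.
From L via lambda: add D.
No new states can be added; the closed set is {A, B, C, D, F, J, L, M, N, O, P}.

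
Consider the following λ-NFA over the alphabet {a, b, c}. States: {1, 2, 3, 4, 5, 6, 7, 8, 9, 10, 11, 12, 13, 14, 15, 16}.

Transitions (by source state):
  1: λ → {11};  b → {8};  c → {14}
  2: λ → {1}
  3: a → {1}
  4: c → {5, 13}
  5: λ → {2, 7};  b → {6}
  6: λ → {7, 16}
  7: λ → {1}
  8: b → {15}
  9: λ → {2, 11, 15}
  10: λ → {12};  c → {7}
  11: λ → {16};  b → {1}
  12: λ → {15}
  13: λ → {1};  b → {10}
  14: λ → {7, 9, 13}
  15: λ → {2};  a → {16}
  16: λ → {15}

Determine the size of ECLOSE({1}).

5

Start with {1}.
From 1 via λ: add 11.
From 11 via λ: add 16.
From 16 via λ: add 15.
From 15 via λ: add 2.
λ-closure = {1, 2, 11, 15, 16}, which has 5 states.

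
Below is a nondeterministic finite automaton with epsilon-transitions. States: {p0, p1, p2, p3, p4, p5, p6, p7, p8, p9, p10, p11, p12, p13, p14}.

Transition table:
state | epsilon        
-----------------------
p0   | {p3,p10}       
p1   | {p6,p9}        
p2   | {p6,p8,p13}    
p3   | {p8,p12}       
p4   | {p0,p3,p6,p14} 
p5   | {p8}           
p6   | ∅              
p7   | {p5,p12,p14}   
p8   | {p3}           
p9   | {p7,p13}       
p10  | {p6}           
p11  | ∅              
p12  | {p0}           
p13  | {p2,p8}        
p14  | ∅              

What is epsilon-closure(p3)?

{p0, p3, p6, p8, p10, p12}

Start with {p3}.
From p3 via epsilon: add p8, p12.
From p12 via epsilon: add p0.
From p0 via epsilon: add p10.
From p10 via epsilon: add p6.
No new states can be added; the closed set is {p0, p3, p6, p8, p10, p12}.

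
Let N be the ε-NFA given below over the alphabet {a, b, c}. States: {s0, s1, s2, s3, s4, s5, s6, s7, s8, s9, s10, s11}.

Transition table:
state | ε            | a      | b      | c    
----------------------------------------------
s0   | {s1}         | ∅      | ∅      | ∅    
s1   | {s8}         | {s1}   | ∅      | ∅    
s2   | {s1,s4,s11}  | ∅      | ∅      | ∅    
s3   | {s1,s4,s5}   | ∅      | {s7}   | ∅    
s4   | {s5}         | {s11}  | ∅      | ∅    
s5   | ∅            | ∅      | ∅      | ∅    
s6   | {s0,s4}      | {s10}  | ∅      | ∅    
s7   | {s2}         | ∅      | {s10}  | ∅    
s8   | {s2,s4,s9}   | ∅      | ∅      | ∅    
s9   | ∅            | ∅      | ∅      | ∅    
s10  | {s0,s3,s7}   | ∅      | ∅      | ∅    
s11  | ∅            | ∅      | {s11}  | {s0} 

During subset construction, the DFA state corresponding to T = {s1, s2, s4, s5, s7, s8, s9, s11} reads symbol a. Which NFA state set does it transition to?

s1 on a → {s1}.
s4 on a → {s11}.
No a-transition from s2, s5, s7, s8, s9, s11.
Union after reading a: {s1, s11}.
Now take the ε-closure:
From s1 via ε: add s8.
From s8 via ε: add s2, s4, s9.
From s4 via ε: add s5.
No new states can be added; the closed set is {s1, s2, s4, s5, s8, s9, s11}.

{s1, s2, s4, s5, s8, s9, s11}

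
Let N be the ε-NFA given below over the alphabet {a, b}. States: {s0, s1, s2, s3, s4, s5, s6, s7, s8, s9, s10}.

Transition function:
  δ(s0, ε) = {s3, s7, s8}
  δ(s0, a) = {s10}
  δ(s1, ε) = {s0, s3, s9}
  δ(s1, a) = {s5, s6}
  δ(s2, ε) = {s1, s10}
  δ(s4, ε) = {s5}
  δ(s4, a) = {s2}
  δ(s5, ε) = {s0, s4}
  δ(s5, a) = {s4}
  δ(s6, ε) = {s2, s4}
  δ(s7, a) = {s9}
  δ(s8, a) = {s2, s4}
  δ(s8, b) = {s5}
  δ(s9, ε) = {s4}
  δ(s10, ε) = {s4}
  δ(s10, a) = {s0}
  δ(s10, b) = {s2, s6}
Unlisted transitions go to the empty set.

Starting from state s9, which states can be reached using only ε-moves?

Start with {s9}.
From s9 via ε: add s4.
From s4 via ε: add s5.
From s5 via ε: add s0.
From s0 via ε: add s3, s7, s8.
No new states can be added; the closed set is {s0, s3, s4, s5, s7, s8, s9}.

{s0, s3, s4, s5, s7, s8, s9}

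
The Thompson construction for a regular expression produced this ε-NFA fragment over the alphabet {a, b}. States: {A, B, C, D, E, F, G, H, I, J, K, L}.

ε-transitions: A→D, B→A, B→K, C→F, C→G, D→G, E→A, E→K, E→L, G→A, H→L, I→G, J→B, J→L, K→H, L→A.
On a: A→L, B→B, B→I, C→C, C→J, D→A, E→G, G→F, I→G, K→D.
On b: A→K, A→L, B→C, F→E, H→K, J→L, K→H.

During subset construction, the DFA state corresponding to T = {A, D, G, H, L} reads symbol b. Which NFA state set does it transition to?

A on b → {K, L}.
H on b → {K}.
No b-transition from D, G, L.
Union after reading b: {K, L}.
Now take the ε-closure:
From K via ε: add H.
From L via ε: add A.
From A via ε: add D.
From D via ε: add G.
No new states can be added; the closed set is {A, D, G, H, K, L}.

{A, D, G, H, K, L}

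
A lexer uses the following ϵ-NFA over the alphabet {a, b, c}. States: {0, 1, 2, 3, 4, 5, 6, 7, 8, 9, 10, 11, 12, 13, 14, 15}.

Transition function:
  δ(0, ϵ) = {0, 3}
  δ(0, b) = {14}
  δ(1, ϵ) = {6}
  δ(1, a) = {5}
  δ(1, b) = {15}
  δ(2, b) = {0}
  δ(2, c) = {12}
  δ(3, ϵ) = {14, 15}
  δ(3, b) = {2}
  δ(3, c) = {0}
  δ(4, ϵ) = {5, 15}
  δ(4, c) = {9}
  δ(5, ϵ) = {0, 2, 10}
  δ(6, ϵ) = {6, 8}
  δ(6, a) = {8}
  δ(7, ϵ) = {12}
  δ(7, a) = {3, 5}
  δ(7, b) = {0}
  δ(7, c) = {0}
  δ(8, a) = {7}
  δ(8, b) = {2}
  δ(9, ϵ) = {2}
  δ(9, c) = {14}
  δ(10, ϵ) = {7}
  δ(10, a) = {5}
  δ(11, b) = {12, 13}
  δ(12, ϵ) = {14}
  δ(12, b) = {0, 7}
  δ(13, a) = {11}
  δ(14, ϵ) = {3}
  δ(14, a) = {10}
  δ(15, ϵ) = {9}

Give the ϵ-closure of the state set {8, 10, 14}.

Start with {8, 10, 14}.
From 10 via ϵ: add 7.
From 14 via ϵ: add 3.
From 3 via ϵ: add 15.
From 7 via ϵ: add 12.
From 15 via ϵ: add 9.
From 9 via ϵ: add 2.
No new states can be added; the closed set is {2, 3, 7, 8, 9, 10, 12, 14, 15}.

{2, 3, 7, 8, 9, 10, 12, 14, 15}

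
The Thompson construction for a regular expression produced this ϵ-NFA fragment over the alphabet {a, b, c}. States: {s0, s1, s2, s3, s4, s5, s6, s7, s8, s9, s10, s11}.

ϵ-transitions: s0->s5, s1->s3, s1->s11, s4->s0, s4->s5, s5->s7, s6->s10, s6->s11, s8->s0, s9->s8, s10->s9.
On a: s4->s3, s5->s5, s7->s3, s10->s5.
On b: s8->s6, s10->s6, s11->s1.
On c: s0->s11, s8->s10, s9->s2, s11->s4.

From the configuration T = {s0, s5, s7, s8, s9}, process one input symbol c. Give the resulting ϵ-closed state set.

s0 on c → {s11}.
s8 on c → {s10}.
s9 on c → {s2}.
No c-transition from s5, s7.
Union after reading c: {s2, s10, s11}.
Now take the ϵ-closure:
From s10 via ϵ: add s9.
From s9 via ϵ: add s8.
From s8 via ϵ: add s0.
From s0 via ϵ: add s5.
From s5 via ϵ: add s7.
No new states can be added; the closed set is {s0, s2, s5, s7, s8, s9, s10, s11}.

{s0, s2, s5, s7, s8, s9, s10, s11}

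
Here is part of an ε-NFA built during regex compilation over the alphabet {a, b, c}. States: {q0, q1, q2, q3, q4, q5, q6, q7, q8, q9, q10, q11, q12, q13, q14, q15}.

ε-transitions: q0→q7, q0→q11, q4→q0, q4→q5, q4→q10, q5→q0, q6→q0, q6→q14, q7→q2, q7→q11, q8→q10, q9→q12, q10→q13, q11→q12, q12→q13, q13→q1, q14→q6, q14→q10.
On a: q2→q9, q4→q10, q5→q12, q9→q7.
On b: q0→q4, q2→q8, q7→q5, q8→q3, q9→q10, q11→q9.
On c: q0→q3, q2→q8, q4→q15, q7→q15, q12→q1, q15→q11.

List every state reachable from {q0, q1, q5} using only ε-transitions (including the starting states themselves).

Start with {q0, q1, q5}.
From q0 via ε: add q7, q11.
From q7 via ε: add q2.
From q11 via ε: add q12.
From q12 via ε: add q13.
No new states can be added; the closed set is {q0, q1, q2, q5, q7, q11, q12, q13}.

{q0, q1, q2, q5, q7, q11, q12, q13}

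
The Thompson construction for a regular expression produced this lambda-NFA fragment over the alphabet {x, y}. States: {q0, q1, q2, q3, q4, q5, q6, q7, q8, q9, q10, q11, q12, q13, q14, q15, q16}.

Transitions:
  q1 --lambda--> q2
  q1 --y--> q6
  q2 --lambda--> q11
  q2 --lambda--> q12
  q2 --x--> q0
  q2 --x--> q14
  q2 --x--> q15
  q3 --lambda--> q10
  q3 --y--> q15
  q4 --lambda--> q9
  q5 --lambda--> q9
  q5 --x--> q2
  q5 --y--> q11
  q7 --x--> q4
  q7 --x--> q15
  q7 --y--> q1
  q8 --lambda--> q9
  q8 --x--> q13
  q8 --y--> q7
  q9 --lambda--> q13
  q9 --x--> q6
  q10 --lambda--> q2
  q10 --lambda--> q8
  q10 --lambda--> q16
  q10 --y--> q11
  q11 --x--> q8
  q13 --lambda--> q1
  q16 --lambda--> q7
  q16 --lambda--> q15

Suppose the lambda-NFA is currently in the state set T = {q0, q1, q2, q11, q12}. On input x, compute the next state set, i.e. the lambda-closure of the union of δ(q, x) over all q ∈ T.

q2 on x → {q0, q14, q15}.
q11 on x → {q8}.
No x-transition from q0, q1, q12.
Union after reading x: {q0, q8, q14, q15}.
Now take the lambda-closure:
From q8 via lambda: add q9.
From q9 via lambda: add q13.
From q13 via lambda: add q1.
From q1 via lambda: add q2.
From q2 via lambda: add q11, q12.
No new states can be added; the closed set is {q0, q1, q2, q8, q9, q11, q12, q13, q14, q15}.

{q0, q1, q2, q8, q9, q11, q12, q13, q14, q15}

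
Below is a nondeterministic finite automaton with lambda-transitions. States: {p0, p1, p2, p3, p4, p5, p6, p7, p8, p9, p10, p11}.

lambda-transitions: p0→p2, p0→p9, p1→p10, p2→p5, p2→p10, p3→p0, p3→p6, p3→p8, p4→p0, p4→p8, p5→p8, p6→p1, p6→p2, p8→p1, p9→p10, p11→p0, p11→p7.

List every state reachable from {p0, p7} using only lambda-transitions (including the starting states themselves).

{p0, p1, p2, p5, p7, p8, p9, p10}

Start with {p0, p7}.
From p0 via lambda: add p2, p9.
From p2 via lambda: add p5, p10.
From p5 via lambda: add p8.
From p8 via lambda: add p1.
No new states can be added; the closed set is {p0, p1, p2, p5, p7, p8, p9, p10}.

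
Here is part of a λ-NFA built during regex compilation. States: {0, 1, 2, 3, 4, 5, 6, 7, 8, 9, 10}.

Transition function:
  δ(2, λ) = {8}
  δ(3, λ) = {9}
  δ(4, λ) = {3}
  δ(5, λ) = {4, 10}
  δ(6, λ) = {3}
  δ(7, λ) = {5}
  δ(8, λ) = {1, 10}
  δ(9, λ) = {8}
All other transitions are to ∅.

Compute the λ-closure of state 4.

Start with {4}.
From 4 via λ: add 3.
From 3 via λ: add 9.
From 9 via λ: add 8.
From 8 via λ: add 1, 10.
No new states can be added; the closed set is {1, 3, 4, 8, 9, 10}.

{1, 3, 4, 8, 9, 10}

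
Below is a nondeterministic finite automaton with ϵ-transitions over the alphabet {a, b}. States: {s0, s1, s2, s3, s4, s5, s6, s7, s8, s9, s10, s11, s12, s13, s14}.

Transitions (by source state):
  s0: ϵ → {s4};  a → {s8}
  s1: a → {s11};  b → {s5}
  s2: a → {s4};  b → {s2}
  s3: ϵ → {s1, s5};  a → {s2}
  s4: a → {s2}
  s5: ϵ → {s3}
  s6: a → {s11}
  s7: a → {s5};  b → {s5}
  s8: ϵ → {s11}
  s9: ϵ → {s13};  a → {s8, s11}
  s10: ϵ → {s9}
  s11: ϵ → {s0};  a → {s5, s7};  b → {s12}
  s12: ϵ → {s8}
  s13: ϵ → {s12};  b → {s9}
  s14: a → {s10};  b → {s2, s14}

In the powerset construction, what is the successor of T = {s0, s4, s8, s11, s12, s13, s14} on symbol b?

{s0, s2, s4, s8, s9, s11, s12, s13, s14}

s11 on b → {s12}.
s13 on b → {s9}.
s14 on b → {s2, s14}.
No b-transition from s0, s4, s8, s12.
Union after reading b: {s2, s9, s12, s14}.
Now take the ϵ-closure:
From s9 via ϵ: add s13.
From s12 via ϵ: add s8.
From s8 via ϵ: add s11.
From s11 via ϵ: add s0.
From s0 via ϵ: add s4.
No new states can be added; the closed set is {s0, s2, s4, s8, s9, s11, s12, s13, s14}.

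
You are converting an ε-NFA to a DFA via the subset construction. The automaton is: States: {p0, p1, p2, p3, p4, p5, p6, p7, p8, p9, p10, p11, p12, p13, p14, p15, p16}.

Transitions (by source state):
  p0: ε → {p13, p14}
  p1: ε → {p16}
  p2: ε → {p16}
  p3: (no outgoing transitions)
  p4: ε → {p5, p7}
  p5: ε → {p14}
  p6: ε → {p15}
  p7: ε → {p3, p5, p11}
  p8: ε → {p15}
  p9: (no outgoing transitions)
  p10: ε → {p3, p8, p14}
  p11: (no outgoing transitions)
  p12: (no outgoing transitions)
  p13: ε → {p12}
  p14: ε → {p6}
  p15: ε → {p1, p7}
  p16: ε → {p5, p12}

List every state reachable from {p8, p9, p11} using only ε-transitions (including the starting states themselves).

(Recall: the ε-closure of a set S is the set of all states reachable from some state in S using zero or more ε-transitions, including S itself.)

{p1, p3, p5, p6, p7, p8, p9, p11, p12, p14, p15, p16}

Start with {p8, p9, p11}.
From p8 via ε: add p15.
From p15 via ε: add p1, p7.
From p1 via ε: add p16.
From p7 via ε: add p3, p5.
From p5 via ε: add p14.
From p16 via ε: add p12.
From p14 via ε: add p6.
No new states can be added; the closed set is {p1, p3, p5, p6, p7, p8, p9, p11, p12, p14, p15, p16}.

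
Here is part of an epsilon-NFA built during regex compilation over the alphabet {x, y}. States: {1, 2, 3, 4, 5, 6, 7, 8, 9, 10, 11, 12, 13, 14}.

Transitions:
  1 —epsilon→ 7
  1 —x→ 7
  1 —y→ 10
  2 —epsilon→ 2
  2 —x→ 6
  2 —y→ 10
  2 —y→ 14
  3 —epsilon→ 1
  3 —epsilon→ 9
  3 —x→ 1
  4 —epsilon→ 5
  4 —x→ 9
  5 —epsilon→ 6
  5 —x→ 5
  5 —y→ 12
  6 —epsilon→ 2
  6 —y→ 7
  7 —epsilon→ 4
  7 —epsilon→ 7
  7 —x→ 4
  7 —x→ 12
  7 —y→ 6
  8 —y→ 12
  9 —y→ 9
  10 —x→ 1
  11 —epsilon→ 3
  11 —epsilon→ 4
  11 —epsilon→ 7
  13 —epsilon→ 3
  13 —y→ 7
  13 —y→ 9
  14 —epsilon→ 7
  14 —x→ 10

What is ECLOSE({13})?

{1, 2, 3, 4, 5, 6, 7, 9, 13}

Start with {13}.
From 13 via epsilon: add 3.
From 3 via epsilon: add 1, 9.
From 1 via epsilon: add 7.
From 7 via epsilon: add 4.
From 4 via epsilon: add 5.
From 5 via epsilon: add 6.
From 6 via epsilon: add 2.
No new states can be added; the closed set is {1, 2, 3, 4, 5, 6, 7, 9, 13}.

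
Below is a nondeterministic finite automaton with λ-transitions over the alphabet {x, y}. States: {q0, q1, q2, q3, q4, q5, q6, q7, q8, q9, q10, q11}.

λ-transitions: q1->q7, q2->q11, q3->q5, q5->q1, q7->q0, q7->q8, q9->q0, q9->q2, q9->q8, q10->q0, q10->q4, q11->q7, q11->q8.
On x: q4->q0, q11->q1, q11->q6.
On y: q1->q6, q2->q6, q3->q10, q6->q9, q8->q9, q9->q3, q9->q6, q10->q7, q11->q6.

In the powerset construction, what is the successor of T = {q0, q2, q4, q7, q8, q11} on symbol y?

{q0, q2, q6, q7, q8, q9, q11}

q2 on y → {q6}.
q8 on y → {q9}.
q11 on y → {q6}.
No y-transition from q0, q4, q7.
Union after reading y: {q6, q9}.
Now take the λ-closure:
From q9 via λ: add q0, q2, q8.
From q2 via λ: add q11.
From q11 via λ: add q7.
No new states can be added; the closed set is {q0, q2, q6, q7, q8, q9, q11}.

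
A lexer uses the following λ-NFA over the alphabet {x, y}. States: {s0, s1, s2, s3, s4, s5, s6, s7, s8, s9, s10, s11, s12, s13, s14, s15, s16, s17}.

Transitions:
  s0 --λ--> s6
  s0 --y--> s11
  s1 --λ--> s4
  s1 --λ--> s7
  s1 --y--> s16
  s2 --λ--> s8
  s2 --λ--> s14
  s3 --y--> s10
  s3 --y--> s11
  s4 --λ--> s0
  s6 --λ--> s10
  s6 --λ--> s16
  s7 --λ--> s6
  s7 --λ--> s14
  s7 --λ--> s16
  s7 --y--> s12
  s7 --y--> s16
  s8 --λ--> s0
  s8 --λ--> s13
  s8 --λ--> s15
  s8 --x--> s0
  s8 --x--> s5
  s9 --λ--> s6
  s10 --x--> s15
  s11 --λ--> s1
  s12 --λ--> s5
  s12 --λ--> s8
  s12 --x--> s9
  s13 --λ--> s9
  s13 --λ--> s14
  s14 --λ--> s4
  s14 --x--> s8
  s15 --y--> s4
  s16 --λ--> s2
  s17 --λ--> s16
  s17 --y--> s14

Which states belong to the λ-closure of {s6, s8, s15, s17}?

Start with {s6, s8, s15, s17}.
From s6 via λ: add s10, s16.
From s8 via λ: add s0, s13.
From s13 via λ: add s9, s14.
From s16 via λ: add s2.
From s14 via λ: add s4.
No new states can be added; the closed set is {s0, s2, s4, s6, s8, s9, s10, s13, s14, s15, s16, s17}.

{s0, s2, s4, s6, s8, s9, s10, s13, s14, s15, s16, s17}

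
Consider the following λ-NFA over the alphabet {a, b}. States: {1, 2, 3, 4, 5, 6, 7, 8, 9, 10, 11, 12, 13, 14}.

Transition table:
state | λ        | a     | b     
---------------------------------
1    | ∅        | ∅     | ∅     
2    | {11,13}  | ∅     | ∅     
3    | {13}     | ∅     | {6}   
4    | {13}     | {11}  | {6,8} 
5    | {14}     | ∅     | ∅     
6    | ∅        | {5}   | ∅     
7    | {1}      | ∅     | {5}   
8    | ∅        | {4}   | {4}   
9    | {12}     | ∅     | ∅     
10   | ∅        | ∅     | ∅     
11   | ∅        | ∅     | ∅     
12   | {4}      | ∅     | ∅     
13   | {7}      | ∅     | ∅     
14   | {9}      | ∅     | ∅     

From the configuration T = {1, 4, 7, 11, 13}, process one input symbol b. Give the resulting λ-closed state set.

{1, 4, 5, 6, 7, 8, 9, 12, 13, 14}

4 on b → {6, 8}.
7 on b → {5}.
No b-transition from 1, 11, 13.
Union after reading b: {5, 6, 8}.
Now take the λ-closure:
From 5 via λ: add 14.
From 14 via λ: add 9.
From 9 via λ: add 12.
From 12 via λ: add 4.
From 4 via λ: add 13.
From 13 via λ: add 7.
From 7 via λ: add 1.
No new states can be added; the closed set is {1, 4, 5, 6, 7, 8, 9, 12, 13, 14}.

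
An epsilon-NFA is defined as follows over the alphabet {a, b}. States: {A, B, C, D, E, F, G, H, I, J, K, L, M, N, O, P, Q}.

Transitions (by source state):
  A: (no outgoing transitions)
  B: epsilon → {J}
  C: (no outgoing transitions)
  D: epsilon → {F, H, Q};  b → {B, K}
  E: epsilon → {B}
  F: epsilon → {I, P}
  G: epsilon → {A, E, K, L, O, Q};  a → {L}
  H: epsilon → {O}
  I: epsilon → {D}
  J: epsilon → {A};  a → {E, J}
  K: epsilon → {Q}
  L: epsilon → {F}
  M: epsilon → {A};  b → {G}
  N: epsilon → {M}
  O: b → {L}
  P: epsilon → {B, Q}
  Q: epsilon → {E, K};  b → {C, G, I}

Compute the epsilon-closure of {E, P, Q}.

{A, B, E, J, K, P, Q}

Start with {E, P, Q}.
From E via epsilon: add B.
From Q via epsilon: add K.
From B via epsilon: add J.
From J via epsilon: add A.
No new states can be added; the closed set is {A, B, E, J, K, P, Q}.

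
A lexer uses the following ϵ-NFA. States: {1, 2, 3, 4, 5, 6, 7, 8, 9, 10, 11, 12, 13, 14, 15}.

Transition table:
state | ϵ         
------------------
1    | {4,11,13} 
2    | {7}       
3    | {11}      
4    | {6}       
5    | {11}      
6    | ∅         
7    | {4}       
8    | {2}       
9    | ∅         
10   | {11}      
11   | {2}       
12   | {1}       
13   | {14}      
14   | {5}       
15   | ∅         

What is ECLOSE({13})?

{2, 4, 5, 6, 7, 11, 13, 14}

Start with {13}.
From 13 via ϵ: add 14.
From 14 via ϵ: add 5.
From 5 via ϵ: add 11.
From 11 via ϵ: add 2.
From 2 via ϵ: add 7.
From 7 via ϵ: add 4.
From 4 via ϵ: add 6.
No new states can be added; the closed set is {2, 4, 5, 6, 7, 11, 13, 14}.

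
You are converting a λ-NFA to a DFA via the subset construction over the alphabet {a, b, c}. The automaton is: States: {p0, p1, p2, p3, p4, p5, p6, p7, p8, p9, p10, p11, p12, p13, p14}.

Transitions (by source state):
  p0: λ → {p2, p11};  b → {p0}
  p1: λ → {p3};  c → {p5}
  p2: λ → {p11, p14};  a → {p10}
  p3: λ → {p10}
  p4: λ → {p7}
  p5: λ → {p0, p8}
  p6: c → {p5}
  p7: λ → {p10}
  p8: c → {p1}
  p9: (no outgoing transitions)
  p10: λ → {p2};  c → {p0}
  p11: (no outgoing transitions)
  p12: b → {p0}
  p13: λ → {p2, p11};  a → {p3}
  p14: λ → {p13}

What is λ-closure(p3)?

{p2, p3, p10, p11, p13, p14}

Start with {p3}.
From p3 via λ: add p10.
From p10 via λ: add p2.
From p2 via λ: add p11, p14.
From p14 via λ: add p13.
No new states can be added; the closed set is {p2, p3, p10, p11, p13, p14}.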